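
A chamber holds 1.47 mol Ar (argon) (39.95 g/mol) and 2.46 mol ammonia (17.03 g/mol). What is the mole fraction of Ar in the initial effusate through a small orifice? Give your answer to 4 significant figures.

Rate_i ∝ x_i/√M_i (Graham's law weighted by mole fraction), so the effusate composition follows n_i/√M_i.
Mole fraction of Ar in the effusate = (n_Ar/√M_Ar) / (n_Ar/√M_Ar + n_NH₃/√M_NH₃)
= (1.47/√39.95) / (1.47/√39.95 + 2.46/√17.03) = 0.2326/(0.2326 + 0.5961) = 0.2807.

0.2807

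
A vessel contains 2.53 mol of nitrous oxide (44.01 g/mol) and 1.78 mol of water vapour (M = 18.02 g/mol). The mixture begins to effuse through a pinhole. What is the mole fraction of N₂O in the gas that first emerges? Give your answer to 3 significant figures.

0.476

Effusion rate of each component ∝ n_i/√M_i (partial pressure × 1/√M).
Mole fraction of N₂O in the effusate = (n_N₂O/√M_N₂O) / (n_N₂O/√M_N₂O + n_H₂O/√M_H₂O)
= (2.53/√44.01) / (2.53/√44.01 + 1.78/√18.02) = 0.3814/(0.3814 + 0.4193) = 0.476.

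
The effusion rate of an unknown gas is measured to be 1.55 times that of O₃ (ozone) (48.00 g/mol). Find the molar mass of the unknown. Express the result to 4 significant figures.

19.98 g/mol

Using Graham's law: rate_X/rate_O₃ = √(M_O₃/M_X).
1.55 = √(48.00/M_X)
M_X = 48.00 / 1.55² = 48.00 / 2.403 = 19.98 g/mol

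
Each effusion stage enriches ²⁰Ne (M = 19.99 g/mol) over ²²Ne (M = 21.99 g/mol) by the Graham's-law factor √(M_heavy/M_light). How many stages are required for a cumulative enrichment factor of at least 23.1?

66

Per stage α = (21.99/19.99)^(1/2) = 1.10005^0.5, giving ln α = 0.04768.
Need α^N ≥ 23.1 ⇒ N ≥ ln(23.1) / ln α = 3.140 / 0.04768 = 65.86.
So at least 66 stages are needed.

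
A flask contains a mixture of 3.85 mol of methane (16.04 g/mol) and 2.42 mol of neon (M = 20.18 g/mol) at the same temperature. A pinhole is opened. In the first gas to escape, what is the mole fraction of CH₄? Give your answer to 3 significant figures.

Each component's effusion rate ∝ (its partial pressure)·(1/√M) ∝ n_i/√M_i.
Mole fraction of CH₄ in the effusate = (n_CH₄/√M_CH₄) / (n_CH₄/√M_CH₄ + n_Ne/√M_Ne)
= (3.85/√16.04) / (3.85/√16.04 + 2.42/√20.18) = 0.9613/(0.9613 + 0.5387) = 0.641.

0.641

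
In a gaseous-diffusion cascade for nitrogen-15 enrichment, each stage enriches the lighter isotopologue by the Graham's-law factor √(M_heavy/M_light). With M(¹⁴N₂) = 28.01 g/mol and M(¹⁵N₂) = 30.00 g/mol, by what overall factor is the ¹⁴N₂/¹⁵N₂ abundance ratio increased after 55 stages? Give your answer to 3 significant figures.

Each stage multiplies the ratio by α = √(30.00/28.01), so after 55 stages the overall factor is α^55 = (30.00/28.01)^(55/2).
= 1.07105^(55/2) = 6.60.

6.60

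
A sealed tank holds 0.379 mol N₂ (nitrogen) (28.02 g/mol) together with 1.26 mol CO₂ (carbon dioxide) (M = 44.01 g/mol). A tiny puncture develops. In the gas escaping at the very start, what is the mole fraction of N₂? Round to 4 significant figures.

0.2738

Each component's effusion rate ∝ (its partial pressure)·(1/√M) ∝ n_i/√M_i.
So x_N₂ in the escaping gas = (n_N₂/√M_N₂) / Σ(n_i/√M_i)
= (0.379/√28.02) / (0.379/√28.02 + 1.26/√44.01) = 0.07160/(0.07160 + 0.1899) = 0.2738.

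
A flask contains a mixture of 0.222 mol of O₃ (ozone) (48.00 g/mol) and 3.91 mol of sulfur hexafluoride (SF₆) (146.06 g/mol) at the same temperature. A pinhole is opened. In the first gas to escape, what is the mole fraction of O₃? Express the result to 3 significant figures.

Effusion rate of each component ∝ n_i/√M_i (partial pressure × 1/√M).
So x_O₃ in the escaping gas = (n_O₃/√M_O₃) / Σ(n_i/√M_i)
= (0.222/√48.00) / (0.222/√48.00 + 3.91/√146.06) = 0.03204/(0.03204 + 0.3235) = 0.0901.

0.0901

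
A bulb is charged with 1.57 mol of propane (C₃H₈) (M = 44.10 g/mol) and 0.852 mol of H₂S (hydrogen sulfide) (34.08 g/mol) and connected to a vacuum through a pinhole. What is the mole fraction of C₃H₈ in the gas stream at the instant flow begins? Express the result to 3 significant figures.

0.618

Rate_i ∝ x_i/√M_i (Graham's law weighted by mole fraction), so the effusate composition follows n_i/√M_i.
Mole fraction of C₃H₈ in the effusate = (n_C₃H₈/√M_C₃H₈) / (n_C₃H₈/√M_C₃H₈ + n_H₂S/√M_H₂S)
= (1.57/√44.10) / (1.57/√44.10 + 0.852/√34.08) = 0.2364/(0.2364 + 0.1459) = 0.618.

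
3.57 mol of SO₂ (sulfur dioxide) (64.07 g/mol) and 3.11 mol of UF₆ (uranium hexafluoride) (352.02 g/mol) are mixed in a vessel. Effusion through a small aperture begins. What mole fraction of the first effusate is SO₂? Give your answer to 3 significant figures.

0.729

The effusion rate of species i is ∝ p_i/√M_i ∝ n_i/√M_i.
x_SO₂(eff) = (n_SO₂/√M_SO₂) / (n_SO₂/√M_SO₂ + n_UF₆/√M_UF₆)
= (3.57/√64.07) / (3.57/√64.07 + 3.11/√352.02) = 0.4460/(0.4460 + 0.1658) = 0.729.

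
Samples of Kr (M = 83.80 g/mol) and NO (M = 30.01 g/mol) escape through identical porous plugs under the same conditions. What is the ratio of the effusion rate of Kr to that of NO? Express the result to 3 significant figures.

Using Graham's law: rate_Kr/rate_NO = √(M_NO/M_Kr) = √(30.01/83.80) = √0.3581 = 0.598.

0.598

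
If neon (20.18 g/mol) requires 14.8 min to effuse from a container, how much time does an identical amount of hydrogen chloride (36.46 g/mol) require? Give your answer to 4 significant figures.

Graham's law gives t_HCl/t_Ne = √(M_HCl/M_Ne) = √(36.46/20.18) = √1.807 = 1.344.
So the time for HCl is 14.8 × 1.344 = 19.89 min.

19.89 min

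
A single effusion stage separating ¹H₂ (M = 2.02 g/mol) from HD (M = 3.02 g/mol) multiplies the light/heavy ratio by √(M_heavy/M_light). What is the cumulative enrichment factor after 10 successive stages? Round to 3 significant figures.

The single-stage factor is √(M_heavy/M_light), so 10 stages give [√(3.02/2.02)]^10 = (3.02/2.02)^(10/2).
= 1.49505^5 = 7.47.

7.47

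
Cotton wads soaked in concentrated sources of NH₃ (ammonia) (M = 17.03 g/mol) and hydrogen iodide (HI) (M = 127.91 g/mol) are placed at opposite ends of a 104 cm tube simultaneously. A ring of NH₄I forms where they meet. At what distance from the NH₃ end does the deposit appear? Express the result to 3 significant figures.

The fronts meet when d_NH₃ + d_HI = L with d_NH₃/d_HI = √(M_HI/M_NH₃) (Graham's law). Here √(M_HI/M_NH₃) = √(127.91/17.03) = 2.741.
With d_NH₃ + d_HI = 104 cm, d_HI = 104/(1 + 2.741) = 27.80 cm.
d_NH₃ = 104 − 27.80 = 76.2 cm.

76.2 cm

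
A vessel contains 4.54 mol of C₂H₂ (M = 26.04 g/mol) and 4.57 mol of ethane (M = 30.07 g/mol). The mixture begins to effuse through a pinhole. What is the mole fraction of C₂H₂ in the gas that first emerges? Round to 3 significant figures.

Effusion rate of each component ∝ n_i/√M_i (partial pressure × 1/√M).
So x_C₂H₂ in the escaping gas = (n_C₂H₂/√M_C₂H₂) / Σ(n_i/√M_i)
= (4.54/√26.04) / (4.54/√26.04 + 4.57/√30.07) = 0.8897/(0.8897 + 0.8334) = 0.516.

0.516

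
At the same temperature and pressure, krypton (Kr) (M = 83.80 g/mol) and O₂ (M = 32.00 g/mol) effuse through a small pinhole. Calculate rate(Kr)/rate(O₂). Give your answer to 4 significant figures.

0.6179

Graham's law gives rate_Kr/rate_O₂ = √(M_O₂/M_Kr) = √(32.00/83.80) = √0.3819 = 0.6179.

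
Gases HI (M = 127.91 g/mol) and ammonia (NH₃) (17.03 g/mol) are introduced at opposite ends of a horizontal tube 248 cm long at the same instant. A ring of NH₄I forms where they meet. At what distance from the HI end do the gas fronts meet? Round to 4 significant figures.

Distances travelled in equal time are proportional to diffusion rates, so d_HI/d_NH₃ = √(M_NH₃/M_HI) = √(17.03/127.91) = 0.3649.
With d_HI + d_NH₃ = 248 cm, d_NH₃ = 248/(1 + 0.3649) = 181.7 cm.
d_HI = 248 − 181.7 = 66.30 cm.

66.30 cm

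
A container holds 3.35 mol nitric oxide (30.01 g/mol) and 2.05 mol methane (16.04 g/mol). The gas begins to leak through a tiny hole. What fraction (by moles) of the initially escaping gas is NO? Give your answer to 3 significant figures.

0.544

Effusion rate of each component ∝ n_i/√M_i (partial pressure × 1/√M).
Mole fraction of NO in the effusate = (n_NO/√M_NO) / (n_NO/√M_NO + n_CH₄/√M_CH₄)
= (3.35/√30.01) / (3.35/√30.01 + 2.05/√16.04) = 0.6115/(0.6115 + 0.5119) = 0.544.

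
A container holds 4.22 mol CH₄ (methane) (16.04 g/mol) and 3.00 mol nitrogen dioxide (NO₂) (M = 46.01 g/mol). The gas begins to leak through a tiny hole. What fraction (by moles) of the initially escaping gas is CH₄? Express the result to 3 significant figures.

Each component's effusion rate ∝ (its partial pressure)·(1/√M) ∝ n_i/√M_i.
Mole fraction of CH₄ in the effusate = (n_CH₄/√M_CH₄) / (n_CH₄/√M_CH₄ + n_NO₂/√M_NO₂)
= (4.22/√16.04) / (4.22/√16.04 + 3.00/√46.01) = 1.054/(1.054 + 0.4423) = 0.704.

0.704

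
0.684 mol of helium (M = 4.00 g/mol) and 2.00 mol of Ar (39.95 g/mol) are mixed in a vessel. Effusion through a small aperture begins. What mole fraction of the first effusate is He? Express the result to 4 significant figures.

0.5194

Rate_i ∝ x_i/√M_i (Graham's law weighted by mole fraction), so the effusate composition follows n_i/√M_i.
x_He(eff) = (n_He/√M_He) / (n_He/√M_He + n_Ar/√M_Ar)
= (0.684/√4.00) / (0.684/√4.00 + 2.00/√39.95) = 0.3420/(0.3420 + 0.3164) = 0.5194.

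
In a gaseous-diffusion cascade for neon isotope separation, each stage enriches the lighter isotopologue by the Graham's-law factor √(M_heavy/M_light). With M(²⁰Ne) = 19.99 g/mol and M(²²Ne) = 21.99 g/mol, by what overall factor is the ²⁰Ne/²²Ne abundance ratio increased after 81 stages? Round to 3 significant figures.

47.6

Each stage multiplies the ratio by α = √(21.99/19.99), so after 81 stages the overall factor is α^81 = (21.99/19.99)^(81/2).
= 1.10005^(81/2) = 47.6.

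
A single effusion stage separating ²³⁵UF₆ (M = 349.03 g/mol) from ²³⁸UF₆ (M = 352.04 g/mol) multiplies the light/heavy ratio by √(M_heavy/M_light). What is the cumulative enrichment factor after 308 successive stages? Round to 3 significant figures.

3.75

After 308 stages the ratio has grown by (√(352.04/349.03))^308 = (352.04/349.03)^(308/2).
= 1.00862^154 = 3.75.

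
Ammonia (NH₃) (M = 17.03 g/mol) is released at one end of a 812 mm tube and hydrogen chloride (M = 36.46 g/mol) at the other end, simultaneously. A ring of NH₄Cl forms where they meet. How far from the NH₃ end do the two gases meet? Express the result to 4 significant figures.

In equal time, each gas travels a distance ∝ its rate ∝ 1/√M, so d_NH₃/d_HCl = √(M_HCl/M_NH₃) = √(36.46/17.03) = 1.463.
With d_NH₃ + d_HCl = 812 mm, d_HCl = 812/(1 + 1.463) = 329.7 mm.
d_NH₃ = 812 − 329.7 = 482.3 mm.

482.3 mm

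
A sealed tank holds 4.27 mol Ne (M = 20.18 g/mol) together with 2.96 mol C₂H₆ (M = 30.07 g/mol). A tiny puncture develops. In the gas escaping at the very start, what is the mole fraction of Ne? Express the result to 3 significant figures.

The effusion rate of species i is ∝ p_i/√M_i ∝ n_i/√M_i.
So x_Ne in the escaping gas = (n_Ne/√M_Ne) / Σ(n_i/√M_i)
= (4.27/√20.18) / (4.27/√20.18 + 2.96/√30.07) = 0.9505/(0.9505 + 0.5398) = 0.638.

0.638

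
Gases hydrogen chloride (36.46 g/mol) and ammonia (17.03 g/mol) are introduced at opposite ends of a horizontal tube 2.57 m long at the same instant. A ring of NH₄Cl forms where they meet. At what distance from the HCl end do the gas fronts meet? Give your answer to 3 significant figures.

In equal time, each gas travels a distance ∝ its rate ∝ 1/√M, so d_HCl/d_NH₃ = √(M_NH₃/M_HCl) = √(17.03/36.46) = 0.6834.
With d_HCl + d_NH₃ = 2.57 m, d_NH₃ = 2.57/(1 + 0.6834) = 1.527 m.
d_HCl = 2.57 − 1.527 = 1.04 m.

1.04 m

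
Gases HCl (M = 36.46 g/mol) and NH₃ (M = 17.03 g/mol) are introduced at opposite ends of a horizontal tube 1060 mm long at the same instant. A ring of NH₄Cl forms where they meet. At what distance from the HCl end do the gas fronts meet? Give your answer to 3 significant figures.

The fronts meet when d_HCl + d_NH₃ = L with d_HCl/d_NH₃ = √(M_NH₃/M_HCl) (Graham's law). Here √(M_NH₃/M_HCl) = √(17.03/36.46) = 0.6834.
With d_HCl + d_NH₃ = 1060 mm, d_NH₃ = 1060/(1 + 0.6834) = 629.7 mm.
d_HCl = 1060 − 629.7 = 430 mm.

430 mm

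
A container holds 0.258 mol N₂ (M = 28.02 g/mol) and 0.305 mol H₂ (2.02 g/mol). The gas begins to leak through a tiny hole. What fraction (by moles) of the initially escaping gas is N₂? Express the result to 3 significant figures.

Effusion rate of each component ∝ n_i/√M_i (partial pressure × 1/√M).
Mole fraction of N₂ in the effusate = (n_N₂/√M_N₂) / (n_N₂/√M_N₂ + n_H₂/√M_H₂)
= (0.258/√28.02) / (0.258/√28.02 + 0.305/√2.02) = 0.04874/(0.04874 + 0.2146) = 0.185.

0.185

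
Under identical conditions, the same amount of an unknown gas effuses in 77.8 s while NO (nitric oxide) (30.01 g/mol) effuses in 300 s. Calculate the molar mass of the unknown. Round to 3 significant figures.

Graham's law gives t_X/t_NO = √(M_X/M_NO).
77.8/300 = 0.2593 = √(M_X/30.01)
M_X = 30.01 × 0.2593² = 30.01 × 0.06725 = 2.02 g/mol

2.02 g/mol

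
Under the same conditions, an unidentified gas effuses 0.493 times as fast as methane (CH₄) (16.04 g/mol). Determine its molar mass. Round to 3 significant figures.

Graham's law gives rate_X/rate_CH₄ = √(M_CH₄/M_X).
0.493 = √(16.04/M_X)
M_X = 16.04 / 0.493² = 16.04 / 0.2430 = 66.0 g/mol

66.0 g/mol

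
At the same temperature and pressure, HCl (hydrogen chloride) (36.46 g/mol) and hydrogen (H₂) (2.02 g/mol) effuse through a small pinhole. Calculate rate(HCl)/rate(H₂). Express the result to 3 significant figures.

0.235

By Graham's law, rate_HCl/rate_H₂ = √(M_H₂/M_HCl) = √(2.02/36.46) = √0.05540 = 0.235.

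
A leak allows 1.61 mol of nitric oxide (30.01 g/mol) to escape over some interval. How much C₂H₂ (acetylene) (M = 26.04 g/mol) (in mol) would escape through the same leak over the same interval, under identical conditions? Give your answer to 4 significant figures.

1.728 mol

By Graham's law, rate_C₂H₂/rate_NO = √(M_NO/M_C₂H₂) = √(30.01/26.04) = √1.152 = 1.074.
So the amount for C₂H₂ is 1.61 × 1.074 = 1.728 mol.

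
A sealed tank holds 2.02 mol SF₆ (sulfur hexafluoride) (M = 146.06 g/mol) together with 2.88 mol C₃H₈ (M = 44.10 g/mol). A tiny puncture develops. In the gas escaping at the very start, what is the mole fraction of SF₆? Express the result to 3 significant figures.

0.278

Each component's effusion rate ∝ (its partial pressure)·(1/√M) ∝ n_i/√M_i.
So x_SF₆ in the escaping gas = (n_SF₆/√M_SF₆) / Σ(n_i/√M_i)
= (2.02/√146.06) / (2.02/√146.06 + 2.88/√44.10) = 0.1671/(0.1671 + 0.4337) = 0.278.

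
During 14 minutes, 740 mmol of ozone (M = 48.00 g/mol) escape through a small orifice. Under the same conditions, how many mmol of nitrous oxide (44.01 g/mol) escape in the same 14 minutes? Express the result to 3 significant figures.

773 mmol

Graham's law gives rate_N₂O/rate_O₃ = √(M_O₃/M_N₂O) = √(48.00/44.01) = √1.091 = 1.044.
So the amount for N₂O is 740 × 1.044 = 773 mmol.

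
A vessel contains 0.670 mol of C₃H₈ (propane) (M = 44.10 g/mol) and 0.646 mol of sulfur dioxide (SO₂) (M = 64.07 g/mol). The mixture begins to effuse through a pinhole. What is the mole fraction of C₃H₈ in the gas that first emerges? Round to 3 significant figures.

0.556

Rate_i ∝ x_i/√M_i (Graham's law weighted by mole fraction), so the effusate composition follows n_i/√M_i.
x_C₃H₈(eff) = (n_C₃H₈/√M_C₃H₈) / (n_C₃H₈/√M_C₃H₈ + n_SO₂/√M_SO₂)
= (0.670/√44.10) / (0.670/√44.10 + 0.646/√64.07) = 0.1009/(0.1009 + 0.08071) = 0.556.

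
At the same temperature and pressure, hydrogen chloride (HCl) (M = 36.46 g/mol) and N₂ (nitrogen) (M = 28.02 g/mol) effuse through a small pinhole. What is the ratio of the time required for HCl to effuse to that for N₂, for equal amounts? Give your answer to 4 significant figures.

From Graham's law, t_HCl/t_N₂ = √(M_HCl/M_N₂) = √(36.46/28.02) = √1.301 = 1.141.

1.141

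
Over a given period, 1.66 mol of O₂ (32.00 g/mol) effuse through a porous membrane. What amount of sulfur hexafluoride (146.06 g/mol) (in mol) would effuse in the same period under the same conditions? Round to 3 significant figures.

Since effusion rate ∝ 1/√M, rate_SF₆/rate_O₂ = √(M_O₂/M_SF₆) = √(32.00/146.06) = √0.2191 = 0.4681.
So the amount for SF₆ is 1.66 × 0.4681 = 0.777 mol.

0.777 mol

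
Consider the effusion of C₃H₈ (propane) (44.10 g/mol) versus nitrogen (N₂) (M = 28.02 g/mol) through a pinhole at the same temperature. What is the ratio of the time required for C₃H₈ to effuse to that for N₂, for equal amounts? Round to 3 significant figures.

Using Graham's law: t_C₃H₈/t_N₂ = √(M_C₃H₈/M_N₂) = √(44.10/28.02) = √1.574 = 1.25.

1.25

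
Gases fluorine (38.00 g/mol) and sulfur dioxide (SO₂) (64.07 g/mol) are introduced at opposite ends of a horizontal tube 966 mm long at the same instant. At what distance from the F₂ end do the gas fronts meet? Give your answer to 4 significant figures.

Distances travelled in equal time are proportional to diffusion rates, so d_F₂/d_SO₂ = √(M_SO₂/M_F₂) = √(64.07/38.00) = 1.298.
With d_F₂ + d_SO₂ = 966 mm, d_SO₂ = 966/(1 + 1.298) = 420.3 mm.
d_F₂ = 966 − 420.3 = 545.7 mm.

545.7 mm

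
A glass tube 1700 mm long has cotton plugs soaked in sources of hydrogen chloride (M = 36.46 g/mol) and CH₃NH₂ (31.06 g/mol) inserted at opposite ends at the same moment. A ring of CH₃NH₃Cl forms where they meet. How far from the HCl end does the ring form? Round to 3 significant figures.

816 mm

Distances travelled in equal time are proportional to diffusion rates, so d_HCl/d_CH₃NH₂ = √(M_CH₃NH₂/M_HCl) = √(31.06/36.46) = 0.9230.
With d_HCl + d_CH₃NH₂ = 1700 mm, d_CH₃NH₂ = 1700/(1 + 0.9230) = 884.0 mm.
d_HCl = 1700 − 884.0 = 816 mm.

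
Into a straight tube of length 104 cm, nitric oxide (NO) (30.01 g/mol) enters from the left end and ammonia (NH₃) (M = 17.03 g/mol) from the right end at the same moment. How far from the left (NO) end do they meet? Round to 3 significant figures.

44.7 cm

Graham's law gives d_NO/d_NH₃ = rate_NO/rate_NH₃ = √(M_NH₃/M_NO) = √(17.03/30.01) = 0.7533.
With d_NO + d_NH₃ = 104 cm, d_NH₃ = 104/(1 + 0.7533) = 59.32 cm.
d_NO = 104 − 59.32 = 44.7 cm.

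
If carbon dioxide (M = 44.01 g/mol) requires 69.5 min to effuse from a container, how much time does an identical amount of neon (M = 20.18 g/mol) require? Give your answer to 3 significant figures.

47.1 min

By Graham's law, t_Ne/t_CO₂ = √(M_Ne/M_CO₂) = √(20.18/44.01) = √0.4585 = 0.6772.
So the time for Ne is 69.5 × 0.6772 = 47.1 min.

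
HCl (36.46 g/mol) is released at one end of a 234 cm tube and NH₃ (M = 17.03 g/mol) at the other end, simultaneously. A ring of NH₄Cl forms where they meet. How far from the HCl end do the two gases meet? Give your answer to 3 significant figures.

In equal time, each gas travels a distance ∝ its rate ∝ 1/√M, so d_HCl/d_NH₃ = √(M_NH₃/M_HCl) = √(17.03/36.46) = 0.6834.
With d_HCl + d_NH₃ = 234 cm, d_NH₃ = 234/(1 + 0.6834) = 139.0 cm.
d_HCl = 234 − 139.0 = 95.0 cm.

95.0 cm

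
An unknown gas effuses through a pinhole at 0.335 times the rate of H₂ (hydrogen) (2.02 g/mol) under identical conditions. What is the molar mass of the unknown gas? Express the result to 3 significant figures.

From Graham's law, rate_X/rate_H₂ = √(M_H₂/M_X).
0.335 = √(2.02/M_X)
M_X = 2.02 / 0.335² = 2.02 / 0.1122 = 18.0 g/mol

18.0 g/mol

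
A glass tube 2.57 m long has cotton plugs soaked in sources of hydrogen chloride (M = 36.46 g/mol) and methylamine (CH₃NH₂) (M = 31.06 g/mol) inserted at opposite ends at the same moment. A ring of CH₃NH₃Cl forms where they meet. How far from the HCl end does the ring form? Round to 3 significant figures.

1.23 m

Graham's law gives d_HCl/d_CH₃NH₂ = rate_HCl/rate_CH₃NH₂ = √(M_CH₃NH₂/M_HCl) = √(31.06/36.46) = 0.9230.
With d_HCl + d_CH₃NH₂ = 2.57 m, d_CH₃NH₂ = 2.57/(1 + 0.9230) = 1.336 m.
d_HCl = 2.57 − 1.336 = 1.23 m.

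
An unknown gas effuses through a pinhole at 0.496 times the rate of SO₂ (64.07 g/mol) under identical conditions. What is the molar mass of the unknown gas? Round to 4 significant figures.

260.4 g/mol

By Graham's law, rate_X/rate_SO₂ = √(M_SO₂/M_X).
0.496 = √(64.07/M_X)
M_X = 64.07 / 0.496² = 64.07 / 0.2460 = 260.4 g/mol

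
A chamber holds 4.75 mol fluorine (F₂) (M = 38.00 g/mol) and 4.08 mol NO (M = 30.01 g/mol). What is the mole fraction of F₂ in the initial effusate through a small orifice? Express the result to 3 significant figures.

0.509

Effusion rate of each component ∝ n_i/√M_i (partial pressure × 1/√M).
x_F₂(eff) = (n_F₂/√M_F₂) / (n_F₂/√M_F₂ + n_NO/√M_NO)
= (4.75/√38.00) / (4.75/√38.00 + 4.08/√30.01) = 0.7706/(0.7706 + 0.7448) = 0.509.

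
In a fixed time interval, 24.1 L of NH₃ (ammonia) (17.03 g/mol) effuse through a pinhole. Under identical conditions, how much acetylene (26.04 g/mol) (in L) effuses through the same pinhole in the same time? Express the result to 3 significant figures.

Using Graham's law: rate_C₂H₂/rate_NH₃ = √(M_NH₃/M_C₂H₂) = √(17.03/26.04) = √0.6540 = 0.8087.
So the volume for C₂H₂ is 24.1 × 0.8087 = 19.5 L.

19.5 L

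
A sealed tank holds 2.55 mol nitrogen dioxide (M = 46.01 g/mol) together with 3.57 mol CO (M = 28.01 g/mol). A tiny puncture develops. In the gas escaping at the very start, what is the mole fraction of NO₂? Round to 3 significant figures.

Rate_i ∝ x_i/√M_i (Graham's law weighted by mole fraction), so the effusate composition follows n_i/√M_i.
Mole fraction of NO₂ in the effusate = (n_NO₂/√M_NO₂) / (n_NO₂/√M_NO₂ + n_CO/√M_CO)
= (2.55/√46.01) / (2.55/√46.01 + 3.57/√28.01) = 0.3759/(0.3759 + 0.6745) = 0.358.

0.358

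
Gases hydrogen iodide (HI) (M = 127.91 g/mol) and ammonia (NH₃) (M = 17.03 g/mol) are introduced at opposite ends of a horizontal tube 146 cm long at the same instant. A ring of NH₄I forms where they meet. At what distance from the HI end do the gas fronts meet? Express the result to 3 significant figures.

In equal time, each gas travels a distance ∝ its rate ∝ 1/√M, so d_HI/d_NH₃ = √(M_NH₃/M_HI) = √(17.03/127.91) = 0.3649.
With d_HI + d_NH₃ = 146 cm, d_NH₃ = 146/(1 + 0.3649) = 107.0 cm.
d_HI = 146 − 107.0 = 39.0 cm.

39.0 cm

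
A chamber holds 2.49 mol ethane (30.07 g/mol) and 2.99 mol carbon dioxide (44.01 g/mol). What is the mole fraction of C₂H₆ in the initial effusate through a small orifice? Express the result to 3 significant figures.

Rate_i ∝ x_i/√M_i (Graham's law weighted by mole fraction), so the effusate composition follows n_i/√M_i.
So x_C₂H₆ in the escaping gas = (n_C₂H₆/√M_C₂H₆) / Σ(n_i/√M_i)
= (2.49/√30.07) / (2.49/√30.07 + 2.99/√44.01) = 0.4541/(0.4541 + 0.4507) = 0.502.

0.502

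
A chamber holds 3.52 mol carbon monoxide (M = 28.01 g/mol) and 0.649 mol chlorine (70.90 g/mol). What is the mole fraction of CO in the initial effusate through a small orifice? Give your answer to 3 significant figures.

0.896

Each component's effusion rate ∝ (its partial pressure)·(1/√M) ∝ n_i/√M_i.
Mole fraction of CO in the effusate = (n_CO/√M_CO) / (n_CO/√M_CO + n_Cl₂/√M_Cl₂)
= (3.52/√28.01) / (3.52/√28.01 + 0.649/√70.90) = 0.6651/(0.6651 + 0.07708) = 0.896.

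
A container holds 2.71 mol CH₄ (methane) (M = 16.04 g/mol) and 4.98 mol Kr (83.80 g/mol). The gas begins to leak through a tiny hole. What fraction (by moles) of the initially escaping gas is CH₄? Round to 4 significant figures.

0.5543

Each component's effusion rate ∝ (its partial pressure)·(1/√M) ∝ n_i/√M_i.
x_CH₄(eff) = (n_CH₄/√M_CH₄) / (n_CH₄/√M_CH₄ + n_Kr/√M_Kr)
= (2.71/√16.04) / (2.71/√16.04 + 4.98/√83.80) = 0.6767/(0.6767 + 0.5440) = 0.5543.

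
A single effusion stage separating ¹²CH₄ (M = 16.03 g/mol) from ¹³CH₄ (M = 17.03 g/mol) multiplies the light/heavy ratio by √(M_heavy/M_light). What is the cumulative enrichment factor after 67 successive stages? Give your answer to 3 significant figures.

7.59

After 67 stages the ratio has grown by (√(17.03/16.03))^67 = (17.03/16.03)^(67/2).
= 1.06238^(67/2) = 7.59.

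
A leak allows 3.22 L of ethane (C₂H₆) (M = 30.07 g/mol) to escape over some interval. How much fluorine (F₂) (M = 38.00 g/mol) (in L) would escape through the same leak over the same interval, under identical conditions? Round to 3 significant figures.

2.86 L

From Graham's law, rate_F₂/rate_C₂H₆ = √(M_C₂H₆/M_F₂) = √(30.07/38.00) = √0.7913 = 0.8896.
So the volume for F₂ is 3.22 × 0.8896 = 2.86 L.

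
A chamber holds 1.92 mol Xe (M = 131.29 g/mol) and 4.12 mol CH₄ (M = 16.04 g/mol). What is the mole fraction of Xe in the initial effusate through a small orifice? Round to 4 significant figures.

0.1401

Effusion rate of each component ∝ n_i/√M_i (partial pressure × 1/√M).
Mole fraction of Xe in the effusate = (n_Xe/√M_Xe) / (n_Xe/√M_Xe + n_CH₄/√M_CH₄)
= (1.92/√131.29) / (1.92/√131.29 + 4.12/√16.04) = 0.1676/(0.1676 + 1.029) = 0.1401.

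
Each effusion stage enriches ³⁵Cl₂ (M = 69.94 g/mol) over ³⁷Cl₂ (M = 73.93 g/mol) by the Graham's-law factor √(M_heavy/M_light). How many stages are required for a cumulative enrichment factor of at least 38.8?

Per stage α = (73.93/69.94)^(1/2) = 1.05705^0.5, giving ln α = 0.02774.
Need α^N ≥ 38.8 ⇒ N ≥ ln(38.8) / ln α = 3.658 / 0.02774 = 131.88.
Rounding up, N = 132 stages.

132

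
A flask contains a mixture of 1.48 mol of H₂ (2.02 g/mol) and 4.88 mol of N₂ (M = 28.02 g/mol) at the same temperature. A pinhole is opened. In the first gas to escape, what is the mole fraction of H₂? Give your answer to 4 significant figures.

The effusion rate of species i is ∝ p_i/√M_i ∝ n_i/√M_i.
So x_H₂ in the escaping gas = (n_H₂/√M_H₂) / Σ(n_i/√M_i)
= (1.48/√2.02) / (1.48/√2.02 + 4.88/√28.02) = 1.041/(1.041 + 0.9219) = 0.5304.

0.5304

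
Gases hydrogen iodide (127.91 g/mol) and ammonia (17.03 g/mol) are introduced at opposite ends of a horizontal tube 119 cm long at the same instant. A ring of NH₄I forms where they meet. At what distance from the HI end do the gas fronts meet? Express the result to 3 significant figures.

In equal time, each gas travels a distance ∝ its rate ∝ 1/√M, so d_HI/d_NH₃ = √(M_NH₃/M_HI) = √(17.03/127.91) = 0.3649.
With d_HI + d_NH₃ = 119 cm, d_NH₃ = 119/(1 + 0.3649) = 87.19 cm.
d_HI = 119 − 87.19 = 31.8 cm.

31.8 cm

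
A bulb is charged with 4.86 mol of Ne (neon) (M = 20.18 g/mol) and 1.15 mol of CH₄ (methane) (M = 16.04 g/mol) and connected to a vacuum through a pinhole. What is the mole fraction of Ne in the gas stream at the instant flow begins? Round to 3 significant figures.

0.790

Effusion rate of each component ∝ n_i/√M_i (partial pressure × 1/√M).
x_Ne(eff) = (n_Ne/√M_Ne) / (n_Ne/√M_Ne + n_CH₄/√M_CH₄)
= (4.86/√20.18) / (4.86/√20.18 + 1.15/√16.04) = 1.082/(1.082 + 0.2871) = 0.790.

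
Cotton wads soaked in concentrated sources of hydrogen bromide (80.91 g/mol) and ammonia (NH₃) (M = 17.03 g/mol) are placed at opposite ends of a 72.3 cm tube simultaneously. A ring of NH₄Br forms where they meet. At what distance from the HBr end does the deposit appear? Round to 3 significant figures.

22.7 cm

The fronts meet when d_HBr + d_NH₃ = L with d_HBr/d_NH₃ = √(M_NH₃/M_HBr) (Graham's law). Here √(M_NH₃/M_HBr) = √(17.03/80.91) = 0.4588.
With d_HBr + d_NH₃ = 72.3 cm, d_NH₃ = 72.3/(1 + 0.4588) = 49.56 cm.
d_HBr = 72.3 − 49.56 = 22.7 cm.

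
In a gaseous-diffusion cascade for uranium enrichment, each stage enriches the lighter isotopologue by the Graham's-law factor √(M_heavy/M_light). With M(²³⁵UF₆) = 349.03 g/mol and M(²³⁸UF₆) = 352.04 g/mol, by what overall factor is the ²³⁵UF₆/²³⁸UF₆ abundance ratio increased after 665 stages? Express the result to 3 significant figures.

17.4

Each stage multiplies the ratio by α = √(352.04/349.03), so after 665 stages the overall factor is α^665 = (352.04/349.03)^(665/2).
= 1.00862^(665/2) = 17.4.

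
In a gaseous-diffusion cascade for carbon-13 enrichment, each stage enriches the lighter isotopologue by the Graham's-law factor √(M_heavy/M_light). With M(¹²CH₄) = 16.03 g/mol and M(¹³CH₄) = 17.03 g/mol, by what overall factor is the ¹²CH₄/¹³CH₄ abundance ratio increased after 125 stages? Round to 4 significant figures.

Overall factor = α^125 with α = √(17.03/16.03), i.e. (17.03/16.03)^(125/2).
= 1.06238^(125/2) = 43.91.

43.91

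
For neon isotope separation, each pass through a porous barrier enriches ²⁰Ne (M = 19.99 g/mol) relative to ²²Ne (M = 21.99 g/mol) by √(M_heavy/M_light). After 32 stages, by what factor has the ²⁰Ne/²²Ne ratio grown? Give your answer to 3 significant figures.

The single-stage factor is √(M_heavy/M_light), so 32 stages give [√(21.99/19.99)]^32 = (21.99/19.99)^(32/2).
= 1.10005^16 = 4.60.

4.60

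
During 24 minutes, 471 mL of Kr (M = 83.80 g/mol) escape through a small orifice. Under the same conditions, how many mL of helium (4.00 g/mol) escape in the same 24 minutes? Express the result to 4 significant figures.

Using Graham's law: rate_He/rate_Kr = √(M_Kr/M_He) = √(83.80/4.00) = √20.95 = 4.577.
So the volume for He is 471 × 4.577 = 2156 mL.

2156 mL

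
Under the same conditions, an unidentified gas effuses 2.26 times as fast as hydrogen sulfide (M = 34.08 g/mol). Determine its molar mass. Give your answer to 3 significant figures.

Using Graham's law: rate_X/rate_H₂S = √(M_H₂S/M_X).
2.26 = √(34.08/M_X)
M_X = 34.08 / 2.26² = 34.08 / 5.108 = 6.67 g/mol

6.67 g/mol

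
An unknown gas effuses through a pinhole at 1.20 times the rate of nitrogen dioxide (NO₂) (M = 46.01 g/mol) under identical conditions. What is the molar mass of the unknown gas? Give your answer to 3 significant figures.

32.0 g/mol

By Graham's law, rate_X/rate_NO₂ = √(M_NO₂/M_X).
1.20 = √(46.01/M_X)
M_X = 46.01 / 1.20² = 46.01 / 1.440 = 32.0 g/mol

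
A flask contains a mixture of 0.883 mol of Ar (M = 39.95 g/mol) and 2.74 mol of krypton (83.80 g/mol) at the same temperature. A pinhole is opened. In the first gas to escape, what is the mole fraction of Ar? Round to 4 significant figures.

The effusion rate of species i is ∝ p_i/√M_i ∝ n_i/√M_i.
So x_Ar in the escaping gas = (n_Ar/√M_Ar) / Σ(n_i/√M_i)
= (0.883/√39.95) / (0.883/√39.95 + 2.74/√83.80) = 0.1397/(0.1397 + 0.2993) = 0.3182.

0.3182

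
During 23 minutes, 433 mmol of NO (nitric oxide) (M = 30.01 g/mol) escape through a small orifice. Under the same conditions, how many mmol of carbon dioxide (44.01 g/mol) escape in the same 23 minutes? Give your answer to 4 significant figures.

357.6 mmol

Since effusion rate ∝ 1/√M, rate_CO₂/rate_NO = √(M_NO/M_CO₂) = √(30.01/44.01) = √0.6819 = 0.8258.
So the amount for CO₂ is 433 × 0.8258 = 357.6 mmol.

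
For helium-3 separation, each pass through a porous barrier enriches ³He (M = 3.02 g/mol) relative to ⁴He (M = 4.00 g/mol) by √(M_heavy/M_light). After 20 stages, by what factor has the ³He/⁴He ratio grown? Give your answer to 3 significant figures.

Each stage multiplies the ratio by α = √(4.00/3.02), so after 20 stages the overall factor is α^20 = (4.00/3.02)^(20/2).
= 1.32450^10 = 16.6.

16.6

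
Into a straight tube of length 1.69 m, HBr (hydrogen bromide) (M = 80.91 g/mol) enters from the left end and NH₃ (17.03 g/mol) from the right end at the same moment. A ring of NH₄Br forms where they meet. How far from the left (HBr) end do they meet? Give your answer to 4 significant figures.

0.5315 m

In equal time, each gas travels a distance ∝ its rate ∝ 1/√M, so d_HBr/d_NH₃ = √(M_NH₃/M_HBr) = √(17.03/80.91) = 0.4588.
With d_HBr + d_NH₃ = 1.69 m, d_NH₃ = 1.69/(1 + 0.4588) = 1.159 m.
d_HBr = 1.69 − 1.159 = 0.5315 m.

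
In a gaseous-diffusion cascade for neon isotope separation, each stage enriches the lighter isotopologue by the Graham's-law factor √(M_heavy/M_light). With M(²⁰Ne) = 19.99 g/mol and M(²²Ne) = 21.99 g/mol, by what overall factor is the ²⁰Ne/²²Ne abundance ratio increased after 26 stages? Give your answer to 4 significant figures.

3.454

After 26 stages the ratio has grown by (√(21.99/19.99))^26 = (21.99/19.99)^(26/2).
= 1.10005^13 = 3.454.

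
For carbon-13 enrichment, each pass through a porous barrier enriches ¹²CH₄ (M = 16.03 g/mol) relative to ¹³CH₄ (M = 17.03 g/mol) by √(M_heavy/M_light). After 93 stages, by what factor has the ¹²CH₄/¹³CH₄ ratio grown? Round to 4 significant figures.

16.68

Overall factor = α^93 with α = √(17.03/16.03), i.e. (17.03/16.03)^(93/2).
= 1.06238^(93/2) = 16.68.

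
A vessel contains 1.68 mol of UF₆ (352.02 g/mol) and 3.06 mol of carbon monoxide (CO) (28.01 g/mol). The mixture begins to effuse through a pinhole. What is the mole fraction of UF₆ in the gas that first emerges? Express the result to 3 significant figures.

Effusion rate of each component ∝ n_i/√M_i (partial pressure × 1/√M).
x_UF₆(eff) = (n_UF₆/√M_UF₆) / (n_UF₆/√M_UF₆ + n_CO/√M_CO)
= (1.68/√352.02) / (1.68/√352.02 + 3.06/√28.01) = 0.08954/(0.08954 + 0.5782) = 0.134.

0.134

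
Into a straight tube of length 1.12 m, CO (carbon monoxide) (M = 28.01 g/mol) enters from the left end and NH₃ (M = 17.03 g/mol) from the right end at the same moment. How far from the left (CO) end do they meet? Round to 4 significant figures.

0.4907 m

In equal time, each gas travels a distance ∝ its rate ∝ 1/√M, so d_CO/d_NH₃ = √(M_NH₃/M_CO) = √(17.03/28.01) = 0.7797.
With d_CO + d_NH₃ = 1.12 m, d_NH₃ = 1.12/(1 + 0.7797) = 0.6293 m.
d_CO = 1.12 − 0.6293 = 0.4907 m.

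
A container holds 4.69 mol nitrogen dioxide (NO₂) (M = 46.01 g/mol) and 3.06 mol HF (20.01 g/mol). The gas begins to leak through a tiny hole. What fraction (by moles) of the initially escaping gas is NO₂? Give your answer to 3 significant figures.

0.503

Rate_i ∝ x_i/√M_i (Graham's law weighted by mole fraction), so the effusate composition follows n_i/√M_i.
So x_NO₂ in the escaping gas = (n_NO₂/√M_NO₂) / Σ(n_i/√M_i)
= (4.69/√46.01) / (4.69/√46.01 + 3.06/√20.01) = 0.6914/(0.6914 + 0.6841) = 0.503.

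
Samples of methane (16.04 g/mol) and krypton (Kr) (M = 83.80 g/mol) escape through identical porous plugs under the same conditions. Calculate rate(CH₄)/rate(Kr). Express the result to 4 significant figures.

Using Graham's law: rate_CH₄/rate_Kr = √(M_Kr/M_CH₄) = √(83.80/16.04) = √5.224 = 2.286.

2.286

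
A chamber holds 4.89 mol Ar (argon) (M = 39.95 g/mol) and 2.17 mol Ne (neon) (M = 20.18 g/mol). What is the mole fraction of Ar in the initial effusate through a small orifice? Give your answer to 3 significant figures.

0.616

Each component's effusion rate ∝ (its partial pressure)·(1/√M) ∝ n_i/√M_i.
x_Ar(eff) = (n_Ar/√M_Ar) / (n_Ar/√M_Ar + n_Ne/√M_Ne)
= (4.89/√39.95) / (4.89/√39.95 + 2.17/√20.18) = 0.7737/(0.7737 + 0.4831) = 0.616.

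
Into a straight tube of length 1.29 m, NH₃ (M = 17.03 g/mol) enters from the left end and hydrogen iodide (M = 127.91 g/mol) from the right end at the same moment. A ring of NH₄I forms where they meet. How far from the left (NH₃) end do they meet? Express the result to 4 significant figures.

0.9451 m

Graham's law gives d_NH₃/d_HI = rate_NH₃/rate_HI = √(M_HI/M_NH₃) = √(127.91/17.03) = 2.741.
With d_NH₃ + d_HI = 1.29 m, d_HI = 1.29/(1 + 2.741) = 0.3449 m.
d_NH₃ = 1.29 − 0.3449 = 0.9451 m.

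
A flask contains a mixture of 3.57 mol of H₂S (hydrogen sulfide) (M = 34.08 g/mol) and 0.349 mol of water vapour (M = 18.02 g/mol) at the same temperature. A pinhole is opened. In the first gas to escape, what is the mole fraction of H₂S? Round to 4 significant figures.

Rate_i ∝ x_i/√M_i (Graham's law weighted by mole fraction), so the effusate composition follows n_i/√M_i.
So x_H₂S in the escaping gas = (n_H₂S/√M_H₂S) / Σ(n_i/√M_i)
= (3.57/√34.08) / (3.57/√34.08 + 0.349/√18.02) = 0.6115/(0.6115 + 0.08221) = 0.8815.

0.8815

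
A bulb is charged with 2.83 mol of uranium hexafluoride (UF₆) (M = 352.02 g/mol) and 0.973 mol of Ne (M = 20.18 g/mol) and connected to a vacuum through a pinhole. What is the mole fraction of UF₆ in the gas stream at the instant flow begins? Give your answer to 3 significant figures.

Effusion rate of each component ∝ n_i/√M_i (partial pressure × 1/√M).
Mole fraction of UF₆ in the effusate = (n_UF₆/√M_UF₆) / (n_UF₆/√M_UF₆ + n_Ne/√M_Ne)
= (2.83/√352.02) / (2.83/√352.02 + 0.973/√20.18) = 0.1508/(0.1508 + 0.2166) = 0.411.

0.411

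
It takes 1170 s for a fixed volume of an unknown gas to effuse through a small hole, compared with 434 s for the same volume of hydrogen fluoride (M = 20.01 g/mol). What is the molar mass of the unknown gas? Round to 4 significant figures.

From Graham's law, t_X/t_HF = √(M_X/M_HF).
1170/434 = 2.696 = √(M_X/20.01)
M_X = 20.01 × 2.696² = 20.01 × 7.268 = 145.4 g/mol

145.4 g/mol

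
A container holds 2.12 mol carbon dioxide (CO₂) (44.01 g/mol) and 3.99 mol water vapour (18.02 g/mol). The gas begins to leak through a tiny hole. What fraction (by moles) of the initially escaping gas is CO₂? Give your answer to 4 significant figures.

The effusion rate of species i is ∝ p_i/√M_i ∝ n_i/√M_i.
So x_CO₂ in the escaping gas = (n_CO₂/√M_CO₂) / Σ(n_i/√M_i)
= (2.12/√44.01) / (2.12/√44.01 + 3.99/√18.02) = 0.3196/(0.3196 + 0.9399) = 0.2537.

0.2537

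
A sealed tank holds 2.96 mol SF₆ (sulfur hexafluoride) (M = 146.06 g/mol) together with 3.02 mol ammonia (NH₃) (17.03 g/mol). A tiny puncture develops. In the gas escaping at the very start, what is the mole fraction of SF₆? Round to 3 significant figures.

Each component's effusion rate ∝ (its partial pressure)·(1/√M) ∝ n_i/√M_i.
x_SF₆(eff) = (n_SF₆/√M_SF₆) / (n_SF₆/√M_SF₆ + n_NH₃/√M_NH₃)
= (2.96/√146.06) / (2.96/√146.06 + 3.02/√17.03) = 0.2449/(0.2449 + 0.7318) = 0.251.

0.251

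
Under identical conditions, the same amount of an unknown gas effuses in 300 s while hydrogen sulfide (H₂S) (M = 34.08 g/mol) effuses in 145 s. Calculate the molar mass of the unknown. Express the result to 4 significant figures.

Graham's law gives t_X/t_H₂S = √(M_X/M_H₂S).
300/145 = 2.069 = √(M_X/34.08)
M_X = 34.08 × 2.069² = 34.08 × 4.281 = 145.9 g/mol

145.9 g/mol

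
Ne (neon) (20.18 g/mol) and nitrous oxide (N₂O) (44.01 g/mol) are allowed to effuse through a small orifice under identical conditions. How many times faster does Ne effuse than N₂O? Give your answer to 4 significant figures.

1.477

Graham's law gives rate_Ne/rate_N₂O = √(M_N₂O/M_Ne) = √(44.01/20.18) = √2.181 = 1.477.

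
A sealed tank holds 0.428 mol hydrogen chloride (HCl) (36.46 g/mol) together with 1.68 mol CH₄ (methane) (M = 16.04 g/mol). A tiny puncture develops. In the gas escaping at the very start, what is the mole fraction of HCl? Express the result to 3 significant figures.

0.145

The effusion rate of species i is ∝ p_i/√M_i ∝ n_i/√M_i.
So x_HCl in the escaping gas = (n_HCl/√M_HCl) / Σ(n_i/√M_i)
= (0.428/√36.46) / (0.428/√36.46 + 1.68/√16.04) = 0.07088/(0.07088 + 0.4195) = 0.145.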